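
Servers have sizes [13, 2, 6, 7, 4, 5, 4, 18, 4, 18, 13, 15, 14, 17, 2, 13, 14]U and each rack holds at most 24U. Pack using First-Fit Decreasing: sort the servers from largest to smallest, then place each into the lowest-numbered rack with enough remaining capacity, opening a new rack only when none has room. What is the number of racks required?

Sorted descending: 18, 18, 17, 15, 14, 14, 13, 13, 13, 7, 6, 5, 4, 4, 4, 2, 2.
rack 1: place 18U, 6U left
rack 2: place 18U, 6U left
rack 3: place 17U, 7U left
rack 4: place 15U, 9U left
rack 5: place 14U, 10U left
rack 6: place 14U, 10U left
rack 7: place 13U, 11U left
rack 8: place 13U, 11U left
rack 9: place 13U, 11U left
rack 3: place 7U, 0U left
rack 1: place 6U, 0U left
rack 2: place 5U, 1U left
rack 4: place 4U, 5U left
rack 4: place 4U, 1U left
rack 5: place 4U, 6U left
rack 5: place 2U, 4U left
rack 5: place 2U, 2U left

9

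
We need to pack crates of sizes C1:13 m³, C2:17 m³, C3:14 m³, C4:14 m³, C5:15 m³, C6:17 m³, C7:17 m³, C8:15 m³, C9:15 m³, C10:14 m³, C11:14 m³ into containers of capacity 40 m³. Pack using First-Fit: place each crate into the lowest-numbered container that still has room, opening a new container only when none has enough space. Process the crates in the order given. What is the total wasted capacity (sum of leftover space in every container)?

Put C1 (13 m³) in container 1; 27 m³ remain.
Put C2 (17 m³) in container 1; 10 m³ remain.
Put C3 (14 m³) in container 2; 26 m³ remain.
Put C4 (14 m³) in container 2; 12 m³ remain.
Put C5 (15 m³) in container 3; 25 m³ remain.
Put C6 (17 m³) in container 3; 8 m³ remain.
Put C7 (17 m³) in container 4; 23 m³ remain.
Put C8 (15 m³) in container 4; 8 m³ remain.
Put C9 (15 m³) in container 5; 25 m³ remain.
Put C10 (14 m³) in container 5; 11 m³ remain.
Put C11 (14 m³) in container 6; 26 m³ remain.
6 containers × 40 m³ = 240 m³; used 165 m³; unused 75 m³.

75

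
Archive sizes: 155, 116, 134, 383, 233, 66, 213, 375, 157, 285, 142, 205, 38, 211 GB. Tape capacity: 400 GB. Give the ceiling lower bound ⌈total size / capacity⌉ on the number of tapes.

7

Total size = 155 + 116 + 134 + 383 + 233 + 66 + 213 + 375 + 157 + 285 + 142 + 205 + 38 + 211 = 2713 GB.
⌈2713 / 400⌉ = 7.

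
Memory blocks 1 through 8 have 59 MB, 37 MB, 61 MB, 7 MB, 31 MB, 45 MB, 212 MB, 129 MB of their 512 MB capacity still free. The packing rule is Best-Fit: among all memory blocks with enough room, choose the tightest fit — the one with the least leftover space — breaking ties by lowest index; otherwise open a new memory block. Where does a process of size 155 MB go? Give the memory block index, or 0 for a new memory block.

7

Memory blocks with room: memory block 7 (212 MB).
Tightest fit is memory block 7 with 212 MB free.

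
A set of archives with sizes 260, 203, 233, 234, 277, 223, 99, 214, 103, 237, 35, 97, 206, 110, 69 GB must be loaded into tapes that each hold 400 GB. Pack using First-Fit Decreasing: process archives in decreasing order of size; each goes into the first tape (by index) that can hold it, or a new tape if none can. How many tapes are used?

9

Sorted descending: 277, 260, 237, 234, 233, 223, 214, 206, 203, 110, 103, 99, 97, 69, 35.
277 GB → tape 1 (remaining 123 GB)
260 GB → tape 2 (remaining 140 GB)
237 GB → tape 3 (remaining 163 GB)
234 GB → tape 4 (remaining 166 GB)
233 GB → tape 5 (remaining 167 GB)
223 GB → tape 6 (remaining 177 GB)
214 GB → tape 7 (remaining 186 GB)
206 GB → tape 8 (remaining 194 GB)
203 GB → tape 9 (remaining 197 GB)
110 GB → tape 1 (remaining 13 GB)
103 GB → tape 2 (remaining 37 GB)
99 GB → tape 3 (remaining 64 GB)
97 GB → tape 4 (remaining 69 GB)
69 GB → tape 4 (remaining 0 GB)
35 GB → tape 2 (remaining 2 GB)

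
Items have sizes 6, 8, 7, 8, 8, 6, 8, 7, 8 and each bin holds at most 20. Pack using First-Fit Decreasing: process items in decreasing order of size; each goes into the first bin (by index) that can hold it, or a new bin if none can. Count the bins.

4

Sorted descending: 8, 8, 8, 8, 8, 7, 7, 6, 6.
8 → bin 1 (remaining 12)
8 → bin 1 (remaining 4)
8 → bin 2 (remaining 12)
8 → bin 2 (remaining 4)
8 → bin 3 (remaining 12)
7 → bin 3 (remaining 5)
7 → bin 4 (remaining 13)
6 → bin 4 (remaining 7)
6 → bin 4 (remaining 1)
Final bins: [8,8] [8,8] [8,7] [7,6,6].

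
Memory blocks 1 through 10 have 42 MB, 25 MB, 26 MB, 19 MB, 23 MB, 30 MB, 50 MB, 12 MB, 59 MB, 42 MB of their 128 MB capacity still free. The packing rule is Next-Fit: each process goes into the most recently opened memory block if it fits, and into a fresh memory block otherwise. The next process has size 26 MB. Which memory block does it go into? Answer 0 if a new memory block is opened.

Next-Fit only looks at memory block 10, which has 42 MB free.
26 MB fits there.

10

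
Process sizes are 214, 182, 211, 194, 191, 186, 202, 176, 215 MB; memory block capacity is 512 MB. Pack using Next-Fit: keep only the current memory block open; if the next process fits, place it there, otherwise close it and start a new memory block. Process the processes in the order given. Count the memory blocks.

5

Put 214 MB in memory block 1; 298 MB remain.
Put 182 MB in memory block 1; 116 MB remain.
Put 211 MB in memory block 2; 301 MB remain.
Put 194 MB in memory block 2; 107 MB remain.
Put 191 MB in memory block 3; 321 MB remain.
Put 186 MB in memory block 3; 135 MB remain.
Put 202 MB in memory block 4; 310 MB remain.
Put 176 MB in memory block 4; 134 MB remain.
Put 215 MB in memory block 5; 297 MB remain.
Final memory blocks: [214,182] [211,194] [191,186] [202,176] [215].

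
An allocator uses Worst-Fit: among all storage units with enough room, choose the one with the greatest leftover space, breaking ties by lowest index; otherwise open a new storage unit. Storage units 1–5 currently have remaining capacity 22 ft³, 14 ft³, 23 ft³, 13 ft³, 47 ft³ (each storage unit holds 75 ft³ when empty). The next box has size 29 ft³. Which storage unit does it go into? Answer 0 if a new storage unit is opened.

Storage units with room: storage unit 5 (47 ft³).
Most room is storage unit 5 with 47 ft³ free.

5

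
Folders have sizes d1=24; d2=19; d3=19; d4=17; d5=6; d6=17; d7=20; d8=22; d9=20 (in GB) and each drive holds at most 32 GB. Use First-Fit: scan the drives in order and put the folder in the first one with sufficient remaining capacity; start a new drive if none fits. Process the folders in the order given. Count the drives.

Put d1 (24 GB) in drive 1; 8 GB remain.
Put d2 (19 GB) in drive 2; 13 GB remain.
Put d3 (19 GB) in drive 3; 13 GB remain.
Put d4 (17 GB) in drive 4; 15 GB remain.
Put d5 (6 GB) in drive 1; 2 GB remain.
Put d6 (17 GB) in drive 5; 15 GB remain.
Put d7 (20 GB) in drive 6; 12 GB remain.
Put d8 (22 GB) in drive 7; 10 GB remain.
Put d9 (20 GB) in drive 8; 12 GB remain.

8 drives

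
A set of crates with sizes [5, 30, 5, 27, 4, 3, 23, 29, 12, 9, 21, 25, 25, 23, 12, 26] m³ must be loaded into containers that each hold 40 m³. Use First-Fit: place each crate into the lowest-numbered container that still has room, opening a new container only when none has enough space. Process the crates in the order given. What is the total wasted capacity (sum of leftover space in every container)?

Put 5 m³ in container 1; 35 m³ remain.
Put 30 m³ in container 1; 5 m³ remain.
Put 5 m³ in container 1; 0 m³ remain.
Put 27 m³ in container 2; 13 m³ remain.
Put 4 m³ in container 2; 9 m³ remain.
Put 3 m³ in container 2; 6 m³ remain.
Put 23 m³ in container 3; 17 m³ remain.
Put 29 m³ in container 4; 11 m³ remain.
Put 12 m³ in container 3; 5 m³ remain.
Put 9 m³ in container 4; 2 m³ remain.
Put 21 m³ in container 5; 19 m³ remain.
Put 25 m³ in container 6; 15 m³ remain.
Put 25 m³ in container 7; 15 m³ remain.
Put 23 m³ in container 8; 17 m³ remain.
Put 12 m³ in container 5; 7 m³ remain.
Put 26 m³ in container 9; 14 m³ remain.
9 containers × 40 m³ = 360 m³; used 279 m³; unused 81 m³.

81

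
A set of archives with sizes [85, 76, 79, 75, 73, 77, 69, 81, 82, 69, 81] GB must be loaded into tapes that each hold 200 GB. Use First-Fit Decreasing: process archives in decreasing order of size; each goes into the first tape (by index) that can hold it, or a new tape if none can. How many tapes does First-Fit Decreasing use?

6

Sorted descending: 85, 82, 81, 81, 79, 77, 76, 75, 73, 69, 69.
Put 85 GB in tape 1; 115 GB remain.
Put 82 GB in tape 1; 33 GB remain.
Put 81 GB in tape 2; 119 GB remain.
Put 81 GB in tape 2; 38 GB remain.
Put 79 GB in tape 3; 121 GB remain.
Put 77 GB in tape 3; 44 GB remain.
Put 76 GB in tape 4; 124 GB remain.
Put 75 GB in tape 4; 49 GB remain.
Put 73 GB in tape 5; 127 GB remain.
Put 69 GB in tape 5; 58 GB remain.
Put 69 GB in tape 6; 131 GB remain.
Final tapes: [85,82] [81,81] [79,77] [76,75] [73,69] [69].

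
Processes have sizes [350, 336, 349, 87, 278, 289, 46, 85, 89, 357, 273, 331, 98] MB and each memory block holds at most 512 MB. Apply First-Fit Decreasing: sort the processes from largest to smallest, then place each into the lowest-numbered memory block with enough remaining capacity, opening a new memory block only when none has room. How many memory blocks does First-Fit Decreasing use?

8

Sorted descending: 357, 350, 349, 336, 331, 289, 278, 273, 98, 89, 87, 85, 46.
357 MB → memory block 1 (remaining 155 MB)
350 MB → memory block 2 (remaining 162 MB)
349 MB → memory block 3 (remaining 163 MB)
336 MB → memory block 4 (remaining 176 MB)
331 MB → memory block 5 (remaining 181 MB)
289 MB → memory block 6 (remaining 223 MB)
278 MB → memory block 7 (remaining 234 MB)
273 MB → memory block 8 (remaining 239 MB)
98 MB → memory block 1 (remaining 57 MB)
89 MB → memory block 2 (remaining 73 MB)
87 MB → memory block 3 (remaining 76 MB)
85 MB → memory block 4 (remaining 91 MB)
46 MB → memory block 1 (remaining 11 MB)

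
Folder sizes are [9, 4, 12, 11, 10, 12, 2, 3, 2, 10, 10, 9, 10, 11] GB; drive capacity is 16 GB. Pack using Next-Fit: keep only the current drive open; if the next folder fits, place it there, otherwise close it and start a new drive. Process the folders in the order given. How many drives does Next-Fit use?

10

Put 9 GB in drive 1; 7 GB remain.
Put 4 GB in drive 1; 3 GB remain.
Put 12 GB in drive 2; 4 GB remain.
Put 11 GB in drive 3; 5 GB remain.
Put 10 GB in drive 4; 6 GB remain.
Put 12 GB in drive 5; 4 GB remain.
Put 2 GB in drive 5; 2 GB remain.
Put 3 GB in drive 6; 13 GB remain.
Put 2 GB in drive 6; 11 GB remain.
Put 10 GB in drive 6; 1 GB remain.
Put 10 GB in drive 7; 6 GB remain.
Put 9 GB in drive 8; 7 GB remain.
Put 10 GB in drive 9; 6 GB remain.
Put 11 GB in drive 10; 5 GB remain.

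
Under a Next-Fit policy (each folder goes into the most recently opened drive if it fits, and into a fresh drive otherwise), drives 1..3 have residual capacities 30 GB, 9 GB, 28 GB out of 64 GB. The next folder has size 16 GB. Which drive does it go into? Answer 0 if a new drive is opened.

Next-Fit only looks at drive 3, which has 28 GB free.
16 GB fits there.

3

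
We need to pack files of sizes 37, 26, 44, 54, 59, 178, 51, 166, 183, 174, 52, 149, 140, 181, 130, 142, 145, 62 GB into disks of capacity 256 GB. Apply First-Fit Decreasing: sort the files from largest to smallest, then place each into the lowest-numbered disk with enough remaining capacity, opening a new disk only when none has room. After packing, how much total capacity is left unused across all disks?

Sorted descending: 183, 181, 178, 174, 166, 149, 145, 142, 140, 130, 62, 59, 54, 52, 51, 44, 37, 26.
disk 1: place 183 GB, 73 GB left
disk 2: place 181 GB, 75 GB left
disk 3: place 178 GB, 78 GB left
disk 4: place 174 GB, 82 GB left
disk 5: place 166 GB, 90 GB left
disk 6: place 149 GB, 107 GB left
disk 7: place 145 GB, 111 GB left
disk 8: place 142 GB, 114 GB left
disk 9: place 140 GB, 116 GB left
disk 10: place 130 GB, 126 GB left
disk 1: place 62 GB, 11 GB left
disk 2: place 59 GB, 16 GB left
disk 3: place 54 GB, 24 GB left
disk 4: place 52 GB, 30 GB left
disk 5: place 51 GB, 39 GB left
disk 6: place 44 GB, 63 GB left
disk 5: place 37 GB, 2 GB left
disk 4: place 26 GB, 4 GB left
10 disks × 256 GB = 2560 GB; used 1973 GB; unused 587 GB.

587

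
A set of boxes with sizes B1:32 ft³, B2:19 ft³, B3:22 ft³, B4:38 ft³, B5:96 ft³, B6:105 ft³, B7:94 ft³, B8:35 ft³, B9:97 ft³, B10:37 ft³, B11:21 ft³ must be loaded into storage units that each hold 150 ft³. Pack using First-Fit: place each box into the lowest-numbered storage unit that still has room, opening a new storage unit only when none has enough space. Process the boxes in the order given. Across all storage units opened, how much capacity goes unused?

B1 (32 ft³) → storage unit 1 (remaining 118 ft³)
B2 (19 ft³) → storage unit 1 (remaining 99 ft³)
B3 (22 ft³) → storage unit 1 (remaining 77 ft³)
B4 (38 ft³) → storage unit 1 (remaining 39 ft³)
B5 (96 ft³) → storage unit 2 (remaining 54 ft³)
B6 (105 ft³) → storage unit 3 (remaining 45 ft³)
B7 (94 ft³) → storage unit 4 (remaining 56 ft³)
B8 (35 ft³) → storage unit 1 (remaining 4 ft³)
B9 (97 ft³) → storage unit 5 (remaining 53 ft³)
B10 (37 ft³) → storage unit 2 (remaining 17 ft³)
B11 (21 ft³) → storage unit 3 (remaining 24 ft³)
5 storage units × 150 ft³ = 750 ft³; used 596 ft³; unused 154 ft³.

154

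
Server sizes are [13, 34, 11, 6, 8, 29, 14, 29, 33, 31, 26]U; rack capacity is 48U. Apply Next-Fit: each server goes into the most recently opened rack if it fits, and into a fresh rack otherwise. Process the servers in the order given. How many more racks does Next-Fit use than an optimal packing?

Next-Fit: [13,34] [11,6,8] [29,14] [29] [33] [31] [26] → 7 racks.
6 servers exceed 24U (half the capacity), and no two of those can share a rack, so at least 6 racks are needed.
An optimal packing achieves that bound: [34,14] [33,13] [31,11,6] [29,8] [29] [26] → 6 racks.
Excess: 7 − 6 = 1.

1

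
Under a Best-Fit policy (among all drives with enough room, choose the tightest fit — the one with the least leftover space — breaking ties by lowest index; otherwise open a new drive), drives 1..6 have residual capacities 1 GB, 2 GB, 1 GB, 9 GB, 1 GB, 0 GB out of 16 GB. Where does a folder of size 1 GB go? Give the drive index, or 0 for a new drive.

1

Drives with room: drive 1 (1 GB), drive 2 (2 GB), drive 3 (1 GB), drive 4 (9 GB), drive 5 (1 GB).
Tightest fit is drive 1 with 1 GB free.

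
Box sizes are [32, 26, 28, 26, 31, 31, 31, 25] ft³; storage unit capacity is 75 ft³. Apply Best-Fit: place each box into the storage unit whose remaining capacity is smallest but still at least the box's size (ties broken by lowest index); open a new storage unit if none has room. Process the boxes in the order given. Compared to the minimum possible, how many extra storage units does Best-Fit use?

Best-Fit: [32,26] [28,26] [31,31] [31,25] → 4 storage units.
Total size 230 ft³; any packing needs at least ⌈230/75⌉ = 4 storage units.
So 4 is already optimal.

0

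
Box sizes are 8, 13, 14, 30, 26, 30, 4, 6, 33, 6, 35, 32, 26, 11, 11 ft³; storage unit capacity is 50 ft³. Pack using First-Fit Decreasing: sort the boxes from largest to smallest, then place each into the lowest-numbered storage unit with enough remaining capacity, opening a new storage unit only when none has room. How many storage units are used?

Sorted descending: 35, 33, 32, 30, 30, 26, 26, 14, 13, 11, 11, 8, 6, 6, 4.
storage unit 1: place 35 ft³, 15 ft³ left
storage unit 2: place 33 ft³, 17 ft³ left
storage unit 3: place 32 ft³, 18 ft³ left
storage unit 4: place 30 ft³, 20 ft³ left
storage unit 5: place 30 ft³, 20 ft³ left
storage unit 6: place 26 ft³, 24 ft³ left
storage unit 7: place 26 ft³, 24 ft³ left
storage unit 1: place 14 ft³, 1 ft³ left
storage unit 2: place 13 ft³, 4 ft³ left
storage unit 3: place 11 ft³, 7 ft³ left
storage unit 4: place 11 ft³, 9 ft³ left
storage unit 4: place 8 ft³, 1 ft³ left
storage unit 3: place 6 ft³, 1 ft³ left
storage unit 5: place 6 ft³, 14 ft³ left
storage unit 2: place 4 ft³, 0 ft³ left

7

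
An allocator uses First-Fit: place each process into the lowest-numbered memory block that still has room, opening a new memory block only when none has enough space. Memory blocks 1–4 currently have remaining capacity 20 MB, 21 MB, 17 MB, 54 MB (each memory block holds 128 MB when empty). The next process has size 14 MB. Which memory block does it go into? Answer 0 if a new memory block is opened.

Memory blocks with room: memory block 1 (20 MB), memory block 2 (21 MB), memory block 3 (17 MB), memory block 4 (54 MB).
The first with room is memory block 1.

1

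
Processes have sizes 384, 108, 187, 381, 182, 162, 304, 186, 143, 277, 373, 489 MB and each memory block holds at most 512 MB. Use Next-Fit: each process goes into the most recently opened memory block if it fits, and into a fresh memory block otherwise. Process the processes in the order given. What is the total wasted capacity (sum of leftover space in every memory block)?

920

384 MB → memory block 1 (remaining 128 MB)
108 MB → memory block 1 (remaining 20 MB)
187 MB → memory block 2 (remaining 325 MB)
381 MB → memory block 3 (remaining 131 MB)
182 MB → memory block 4 (remaining 330 MB)
162 MB → memory block 4 (remaining 168 MB)
304 MB → memory block 5 (remaining 208 MB)
186 MB → memory block 5 (remaining 22 MB)
143 MB → memory block 6 (remaining 369 MB)
277 MB → memory block 6 (remaining 92 MB)
373 MB → memory block 7 (remaining 139 MB)
489 MB → memory block 8 (remaining 23 MB)
8 memory blocks × 512 MB = 4096 MB; used 3176 MB; unused 920 MB.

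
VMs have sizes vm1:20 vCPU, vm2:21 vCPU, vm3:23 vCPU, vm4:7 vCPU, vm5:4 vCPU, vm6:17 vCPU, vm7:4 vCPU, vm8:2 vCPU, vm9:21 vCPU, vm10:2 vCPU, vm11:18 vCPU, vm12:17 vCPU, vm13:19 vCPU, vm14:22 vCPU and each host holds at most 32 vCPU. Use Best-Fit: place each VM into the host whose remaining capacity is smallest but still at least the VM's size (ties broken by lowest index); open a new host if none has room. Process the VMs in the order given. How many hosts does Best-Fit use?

Put vm1 (20 vCPU) in host 1; 12 vCPU remain.
Put vm2 (21 vCPU) in host 2; 11 vCPU remain.
Put vm3 (23 vCPU) in host 3; 9 vCPU remain.
Put vm4 (7 vCPU) in host 3; 2 vCPU remain.
Put vm5 (4 vCPU) in host 2; 7 vCPU remain.
Put vm6 (17 vCPU) in host 4; 15 vCPU remain.
Put vm7 (4 vCPU) in host 2; 3 vCPU remain.
Put vm8 (2 vCPU) in host 3; 0 vCPU remain.
Put vm9 (21 vCPU) in host 5; 11 vCPU remain.
Put vm10 (2 vCPU) in host 2; 1 vCPU remain.
Put vm11 (18 vCPU) in host 6; 14 vCPU remain.
Put vm12 (17 vCPU) in host 7; 15 vCPU remain.
Put vm13 (19 vCPU) in host 8; 13 vCPU remain.
Put vm14 (22 vCPU) in host 9; 10 vCPU remain.

9 hosts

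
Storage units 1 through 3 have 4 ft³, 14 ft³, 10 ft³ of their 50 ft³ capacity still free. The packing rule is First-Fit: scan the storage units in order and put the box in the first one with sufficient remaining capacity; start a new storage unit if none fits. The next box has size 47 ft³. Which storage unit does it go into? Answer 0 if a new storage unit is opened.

0

No storage unit has ≥ 47 ft³ free, so a new storage unit is opened.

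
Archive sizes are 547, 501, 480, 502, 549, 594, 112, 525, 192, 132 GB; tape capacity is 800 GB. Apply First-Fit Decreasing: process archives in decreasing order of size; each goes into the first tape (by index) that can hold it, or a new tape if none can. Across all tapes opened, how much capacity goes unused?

1466

Sorted descending: 594, 549, 547, 525, 502, 501, 480, 192, 132, 112.
594 GB → tape 1 (remaining 206 GB)
549 GB → tape 2 (remaining 251 GB)
547 GB → tape 3 (remaining 253 GB)
525 GB → tape 4 (remaining 275 GB)
502 GB → tape 5 (remaining 298 GB)
501 GB → tape 6 (remaining 299 GB)
480 GB → tape 7 (remaining 320 GB)
192 GB → tape 1 (remaining 14 GB)
132 GB → tape 2 (remaining 119 GB)
112 GB → tape 2 (remaining 7 GB)
7 tapes × 800 GB = 5600 GB; used 4134 GB; unused 1466 GB.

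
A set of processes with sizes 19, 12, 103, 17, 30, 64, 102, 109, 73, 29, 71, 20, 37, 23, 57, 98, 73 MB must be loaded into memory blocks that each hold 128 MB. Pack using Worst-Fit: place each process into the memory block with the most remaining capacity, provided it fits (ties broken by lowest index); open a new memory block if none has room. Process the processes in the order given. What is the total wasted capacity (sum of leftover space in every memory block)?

Put 19 MB in memory block 1; 109 MB remain.
Put 12 MB in memory block 1; 97 MB remain.
Put 103 MB in memory block 2; 25 MB remain.
Put 17 MB in memory block 1; 80 MB remain.
Put 30 MB in memory block 1; 50 MB remain.
Put 64 MB in memory block 3; 64 MB remain.
Put 102 MB in memory block 4; 26 MB remain.
Put 109 MB in memory block 5; 19 MB remain.
Put 73 MB in memory block 6; 55 MB remain.
Put 29 MB in memory block 3; 35 MB remain.
Put 71 MB in memory block 7; 57 MB remain.
Put 20 MB in memory block 7; 37 MB remain.
Put 37 MB in memory block 6; 18 MB remain.
Put 23 MB in memory block 1; 27 MB remain.
Put 57 MB in memory block 8; 71 MB remain.
Put 98 MB in memory block 9; 30 MB remain.
Put 73 MB in memory block 10; 55 MB remain.
10 memory blocks × 128 MB = 1280 MB; used 937 MB; unused 343 MB.

343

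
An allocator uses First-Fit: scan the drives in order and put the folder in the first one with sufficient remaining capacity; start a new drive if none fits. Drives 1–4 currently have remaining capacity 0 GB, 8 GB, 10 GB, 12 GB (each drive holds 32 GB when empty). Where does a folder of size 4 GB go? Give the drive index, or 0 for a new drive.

2

Drives with room: drive 2 (8 GB), drive 3 (10 GB), drive 4 (12 GB).
The first with room is drive 2.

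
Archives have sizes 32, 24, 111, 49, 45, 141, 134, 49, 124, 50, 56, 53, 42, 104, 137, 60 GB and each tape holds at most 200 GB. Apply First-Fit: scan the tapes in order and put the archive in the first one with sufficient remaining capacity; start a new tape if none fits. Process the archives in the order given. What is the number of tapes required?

tape 1: place 32 GB, 168 GB left
tape 1: place 24 GB, 144 GB left
tape 1: place 111 GB, 33 GB left
tape 2: place 49 GB, 151 GB left
tape 2: place 45 GB, 106 GB left
tape 3: place 141 GB, 59 GB left
tape 4: place 134 GB, 66 GB left
tape 2: place 49 GB, 57 GB left
tape 5: place 124 GB, 76 GB left
tape 2: place 50 GB, 7 GB left
tape 3: place 56 GB, 3 GB left
tape 4: place 53 GB, 13 GB left
tape 5: place 42 GB, 34 GB left
tape 6: place 104 GB, 96 GB left
tape 7: place 137 GB, 63 GB left
tape 6: place 60 GB, 36 GB left
Final tapes: [32,24,111] [49,45,49,50] [141,56] [134,53] [124,42] [104,60] [137].

7 tapes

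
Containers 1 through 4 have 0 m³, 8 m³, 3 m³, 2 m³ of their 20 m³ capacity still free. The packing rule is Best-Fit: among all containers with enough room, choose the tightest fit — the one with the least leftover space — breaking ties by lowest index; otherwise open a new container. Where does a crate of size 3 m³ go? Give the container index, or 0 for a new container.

3

Containers with room: container 2 (8 m³), container 3 (3 m³).
Tightest fit is container 3 with 3 m³ free.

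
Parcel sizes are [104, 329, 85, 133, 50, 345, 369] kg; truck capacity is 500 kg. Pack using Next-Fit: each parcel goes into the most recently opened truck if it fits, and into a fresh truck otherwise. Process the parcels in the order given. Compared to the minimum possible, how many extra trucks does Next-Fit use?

Next-Fit: [104,329] [85,133,50] [345] [369] → 4 trucks.
Total size 1415 kg; any packing needs at least ⌈1415/500⌉ = 3 trucks.
An optimal packing achieves that bound: [369,104] [345,133] [329,85,50] → 3 trucks.
Excess: 4 − 3 = 1.

1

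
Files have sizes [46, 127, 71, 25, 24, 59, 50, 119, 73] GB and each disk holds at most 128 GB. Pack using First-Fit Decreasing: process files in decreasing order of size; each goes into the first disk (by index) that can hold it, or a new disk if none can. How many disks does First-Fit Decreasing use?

5

Sorted descending: 127, 119, 73, 71, 59, 50, 46, 25, 24.
127 GB → disk 1 (remaining 1 GB)
119 GB → disk 2 (remaining 9 GB)
73 GB → disk 3 (remaining 55 GB)
71 GB → disk 4 (remaining 57 GB)
59 GB → disk 5 (remaining 69 GB)
50 GB → disk 3 (remaining 5 GB)
46 GB → disk 4 (remaining 11 GB)
25 GB → disk 5 (remaining 44 GB)
24 GB → disk 5 (remaining 20 GB)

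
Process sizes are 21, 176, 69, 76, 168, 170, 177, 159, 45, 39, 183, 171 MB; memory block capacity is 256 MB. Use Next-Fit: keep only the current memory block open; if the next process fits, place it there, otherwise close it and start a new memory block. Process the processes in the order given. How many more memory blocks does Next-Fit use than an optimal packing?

1

Next-Fit: [21,176] [69,76] [168] [170] [177] [159,45,39] [183] [171] → 8 memory blocks.
7 processes exceed 128 MB (half the capacity), and no two of those can share a memory block, so at least 7 memory blocks are needed.
An optimal packing achieves that bound: [183,69] [177,76] [176,45,21] [171,39] [170] [168] [159] → 7 memory blocks.
Excess: 8 − 7 = 1.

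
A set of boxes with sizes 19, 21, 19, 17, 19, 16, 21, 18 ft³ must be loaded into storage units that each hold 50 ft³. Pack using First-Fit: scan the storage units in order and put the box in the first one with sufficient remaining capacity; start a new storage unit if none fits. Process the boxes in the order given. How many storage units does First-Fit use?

4

Put 19 ft³ in storage unit 1; 31 ft³ remain.
Put 21 ft³ in storage unit 1; 10 ft³ remain.
Put 19 ft³ in storage unit 2; 31 ft³ remain.
Put 17 ft³ in storage unit 2; 14 ft³ remain.
Put 19 ft³ in storage unit 3; 31 ft³ remain.
Put 16 ft³ in storage unit 3; 15 ft³ remain.
Put 21 ft³ in storage unit 4; 29 ft³ remain.
Put 18 ft³ in storage unit 4; 11 ft³ remain.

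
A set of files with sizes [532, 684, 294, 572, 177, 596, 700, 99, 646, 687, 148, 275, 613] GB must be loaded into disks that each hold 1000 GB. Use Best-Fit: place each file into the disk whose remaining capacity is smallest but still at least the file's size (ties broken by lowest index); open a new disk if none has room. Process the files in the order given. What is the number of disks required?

Put 532 GB in disk 1; 468 GB remain.
Put 684 GB in disk 2; 316 GB remain.
Put 294 GB in disk 2; 22 GB remain.
Put 572 GB in disk 3; 428 GB remain.
Put 177 GB in disk 3; 251 GB remain.
Put 596 GB in disk 4; 404 GB remain.
Put 700 GB in disk 5; 300 GB remain.
Put 99 GB in disk 3; 152 GB remain.
Put 646 GB in disk 6; 354 GB remain.
Put 687 GB in disk 7; 313 GB remain.
Put 148 GB in disk 3; 4 GB remain.
Put 275 GB in disk 5; 25 GB remain.
Put 613 GB in disk 8; 387 GB remain.
Final disks: [532] [684,294] [572,177,99,148] [596] [700,275] [646] [687] [613].

8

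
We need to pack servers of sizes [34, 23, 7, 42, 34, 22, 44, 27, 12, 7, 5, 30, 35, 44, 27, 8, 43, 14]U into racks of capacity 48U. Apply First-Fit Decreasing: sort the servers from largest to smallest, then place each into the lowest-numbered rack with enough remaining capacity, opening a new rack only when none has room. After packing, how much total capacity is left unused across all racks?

Sorted descending: 44, 44, 43, 42, 35, 34, 34, 30, 27, 27, 23, 22, 14, 12, 8, 7, 7, 5.
Put 44U in rack 1; 4U remain.
Put 44U in rack 2; 4U remain.
Put 43U in rack 3; 5U remain.
Put 42U in rack 4; 6U remain.
Put 35U in rack 5; 13U remain.
Put 34U in rack 6; 14U remain.
Put 34U in rack 7; 14U remain.
Put 30U in rack 8; 18U remain.
Put 27U in rack 9; 21U remain.
Put 27U in rack 10; 21U remain.
Put 23U in rack 11; 25U remain.
Put 22U in rack 11; 3U remain.
Put 14U in rack 6; 0U remain.
Put 12U in rack 5; 1U remain.
Put 8U in rack 7; 6U remain.
Put 7U in rack 8; 11U remain.
Put 7U in rack 8; 4U remain.
Put 5U in rack 3; 0U remain.
11 racks × 48U = 528U; used 458U; unused 70U.

70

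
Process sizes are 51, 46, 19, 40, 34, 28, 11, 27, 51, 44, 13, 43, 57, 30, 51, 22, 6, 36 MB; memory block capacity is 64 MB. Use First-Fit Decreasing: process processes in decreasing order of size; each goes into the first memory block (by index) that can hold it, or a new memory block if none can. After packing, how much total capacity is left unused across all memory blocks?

Sorted descending: 57, 51, 51, 51, 46, 44, 43, 40, 36, 34, 30, 28, 27, 22, 19, 13, 11, 6.
Put 57 MB in memory block 1; 7 MB remain.
Put 51 MB in memory block 2; 13 MB remain.
Put 51 MB in memory block 3; 13 MB remain.
Put 51 MB in memory block 4; 13 MB remain.
Put 46 MB in memory block 5; 18 MB remain.
Put 44 MB in memory block 6; 20 MB remain.
Put 43 MB in memory block 7; 21 MB remain.
Put 40 MB in memory block 8; 24 MB remain.
Put 36 MB in memory block 9; 28 MB remain.
Put 34 MB in memory block 10; 30 MB remain.
Put 30 MB in memory block 10; 0 MB remain.
Put 28 MB in memory block 9; 0 MB remain.
Put 27 MB in memory block 11; 37 MB remain.
Put 22 MB in memory block 8; 2 MB remain.
Put 19 MB in memory block 6; 1 MB remain.
Put 13 MB in memory block 2; 0 MB remain.
Put 11 MB in memory block 3; 2 MB remain.
Put 6 MB in memory block 1; 1 MB remain.
11 memory blocks × 64 MB = 704 MB; used 609 MB; unused 95 MB.

95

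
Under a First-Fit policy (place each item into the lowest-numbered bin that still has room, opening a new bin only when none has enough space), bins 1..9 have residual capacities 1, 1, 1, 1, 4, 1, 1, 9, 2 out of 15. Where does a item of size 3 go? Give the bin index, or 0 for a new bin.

Bins with room: bin 5 (4), bin 8 (9).
The first with room is bin 5.

5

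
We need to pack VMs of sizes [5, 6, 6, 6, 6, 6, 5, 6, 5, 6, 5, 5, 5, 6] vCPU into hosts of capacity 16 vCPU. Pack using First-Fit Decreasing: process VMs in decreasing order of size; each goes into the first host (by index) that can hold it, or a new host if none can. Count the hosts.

Sorted descending: 6, 6, 6, 6, 6, 6, 6, 6, 5, 5, 5, 5, 5, 5.
Put 6 vCPU in host 1; 10 vCPU remain.
Put 6 vCPU in host 1; 4 vCPU remain.
Put 6 vCPU in host 2; 10 vCPU remain.
Put 6 vCPU in host 2; 4 vCPU remain.
Put 6 vCPU in host 3; 10 vCPU remain.
Put 6 vCPU in host 3; 4 vCPU remain.
Put 6 vCPU in host 4; 10 vCPU remain.
Put 6 vCPU in host 4; 4 vCPU remain.
Put 5 vCPU in host 5; 11 vCPU remain.
Put 5 vCPU in host 5; 6 vCPU remain.
Put 5 vCPU in host 5; 1 vCPU remain.
Put 5 vCPU in host 6; 11 vCPU remain.
Put 5 vCPU in host 6; 6 vCPU remain.
Put 5 vCPU in host 6; 1 vCPU remain.
Final hosts: [6,6] [6,6] [6,6] [6,6] [5,5,5] [5,5,5].

6 hosts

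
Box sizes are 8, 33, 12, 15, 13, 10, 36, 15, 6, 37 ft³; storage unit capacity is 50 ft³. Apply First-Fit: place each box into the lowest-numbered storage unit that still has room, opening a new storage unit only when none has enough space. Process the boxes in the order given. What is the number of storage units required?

8 ft³ → storage unit 1 (remaining 42 ft³)
33 ft³ → storage unit 1 (remaining 9 ft³)
12 ft³ → storage unit 2 (remaining 38 ft³)
15 ft³ → storage unit 2 (remaining 23 ft³)
13 ft³ → storage unit 2 (remaining 10 ft³)
10 ft³ → storage unit 2 (remaining 0 ft³)
36 ft³ → storage unit 3 (remaining 14 ft³)
15 ft³ → storage unit 4 (remaining 35 ft³)
6 ft³ → storage unit 1 (remaining 3 ft³)
37 ft³ → storage unit 5 (remaining 13 ft³)
Final storage units: [8,33,6] [12,15,13,10] [36] [15] [37].

5 storage units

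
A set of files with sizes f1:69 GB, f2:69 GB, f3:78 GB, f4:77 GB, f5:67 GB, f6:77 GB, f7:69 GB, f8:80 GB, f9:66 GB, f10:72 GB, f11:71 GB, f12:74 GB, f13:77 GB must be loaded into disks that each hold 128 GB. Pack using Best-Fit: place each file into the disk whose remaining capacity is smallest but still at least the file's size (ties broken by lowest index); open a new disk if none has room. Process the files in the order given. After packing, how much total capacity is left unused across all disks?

718

disk 1: place f1 (69 GB), 59 GB left
disk 2: place f2 (69 GB), 59 GB left
disk 3: place f3 (78 GB), 50 GB left
disk 4: place f4 (77 GB), 51 GB left
disk 5: place f5 (67 GB), 61 GB left
disk 6: place f6 (77 GB), 51 GB left
disk 7: place f7 (69 GB), 59 GB left
disk 8: place f8 (80 GB), 48 GB left
disk 9: place f9 (66 GB), 62 GB left
disk 10: place f10 (72 GB), 56 GB left
disk 11: place f11 (71 GB), 57 GB left
disk 12: place f12 (74 GB), 54 GB left
disk 13: place f13 (77 GB), 51 GB left
13 disks × 128 GB = 1664 GB; used 946 GB; unused 718 GB.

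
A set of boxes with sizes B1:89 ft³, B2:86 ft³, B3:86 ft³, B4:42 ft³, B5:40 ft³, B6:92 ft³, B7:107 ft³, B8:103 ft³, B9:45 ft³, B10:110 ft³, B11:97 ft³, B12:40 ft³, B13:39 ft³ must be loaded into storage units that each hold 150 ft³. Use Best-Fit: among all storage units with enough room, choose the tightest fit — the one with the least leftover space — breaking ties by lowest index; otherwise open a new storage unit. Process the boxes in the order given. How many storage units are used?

8

Put B1 (89 ft³) in storage unit 1; 61 ft³ remain.
Put B2 (86 ft³) in storage unit 2; 64 ft³ remain.
Put B3 (86 ft³) in storage unit 3; 64 ft³ remain.
Put B4 (42 ft³) in storage unit 1; 19 ft³ remain.
Put B5 (40 ft³) in storage unit 2; 24 ft³ remain.
Put B6 (92 ft³) in storage unit 4; 58 ft³ remain.
Put B7 (107 ft³) in storage unit 5; 43 ft³ remain.
Put B8 (103 ft³) in storage unit 6; 47 ft³ remain.
Put B9 (45 ft³) in storage unit 6; 2 ft³ remain.
Put B10 (110 ft³) in storage unit 7; 40 ft³ remain.
Put B11 (97 ft³) in storage unit 8; 53 ft³ remain.
Put B12 (40 ft³) in storage unit 7; 0 ft³ remain.
Put B13 (39 ft³) in storage unit 5; 4 ft³ remain.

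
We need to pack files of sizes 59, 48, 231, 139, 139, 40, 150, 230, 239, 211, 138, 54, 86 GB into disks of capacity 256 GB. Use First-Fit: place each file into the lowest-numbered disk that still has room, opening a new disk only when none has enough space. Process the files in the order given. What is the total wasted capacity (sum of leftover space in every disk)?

disk 1: place 59 GB, 197 GB left
disk 1: place 48 GB, 149 GB left
disk 2: place 231 GB, 25 GB left
disk 1: place 139 GB, 10 GB left
disk 3: place 139 GB, 117 GB left
disk 3: place 40 GB, 77 GB left
disk 4: place 150 GB, 106 GB left
disk 5: place 230 GB, 26 GB left
disk 6: place 239 GB, 17 GB left
disk 7: place 211 GB, 45 GB left
disk 8: place 138 GB, 118 GB left
disk 3: place 54 GB, 23 GB left
disk 4: place 86 GB, 20 GB left
8 disks × 256 GB = 2048 GB; used 1764 GB; unused 284 GB.

284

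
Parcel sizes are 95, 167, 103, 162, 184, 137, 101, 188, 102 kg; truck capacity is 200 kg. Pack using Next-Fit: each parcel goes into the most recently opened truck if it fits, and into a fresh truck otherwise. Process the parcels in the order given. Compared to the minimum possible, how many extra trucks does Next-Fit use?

1

Next-Fit: [95] [167] [103] [162] [184] [137] [101] [188] [102] → 9 trucks.
8 parcels exceed 100 kg (half the capacity), and no two of those can share a truck, so at least 8 trucks are needed.
An optimal packing achieves that bound: [188] [184] [167] [162] [137] [103,95] [102] [101] → 8 trucks.
Excess: 9 − 8 = 1.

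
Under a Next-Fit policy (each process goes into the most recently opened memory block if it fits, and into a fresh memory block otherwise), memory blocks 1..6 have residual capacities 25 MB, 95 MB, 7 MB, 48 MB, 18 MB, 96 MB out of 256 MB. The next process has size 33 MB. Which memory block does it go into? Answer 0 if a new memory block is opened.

6

Next-Fit only looks at memory block 6, which has 96 MB free.
33 MB fits there.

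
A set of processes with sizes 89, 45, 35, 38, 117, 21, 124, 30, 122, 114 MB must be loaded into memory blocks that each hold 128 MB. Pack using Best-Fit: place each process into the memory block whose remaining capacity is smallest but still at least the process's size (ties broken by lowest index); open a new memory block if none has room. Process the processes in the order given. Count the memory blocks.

89 MB → memory block 1 (remaining 39 MB)
45 MB → memory block 2 (remaining 83 MB)
35 MB → memory block 1 (remaining 4 MB)
38 MB → memory block 2 (remaining 45 MB)
117 MB → memory block 3 (remaining 11 MB)
21 MB → memory block 2 (remaining 24 MB)
124 MB → memory block 4 (remaining 4 MB)
30 MB → memory block 5 (remaining 98 MB)
122 MB → memory block 6 (remaining 6 MB)
114 MB → memory block 7 (remaining 14 MB)
Final memory blocks: [89,35] [45,38,21] [117] [124] [30] [122] [114].

7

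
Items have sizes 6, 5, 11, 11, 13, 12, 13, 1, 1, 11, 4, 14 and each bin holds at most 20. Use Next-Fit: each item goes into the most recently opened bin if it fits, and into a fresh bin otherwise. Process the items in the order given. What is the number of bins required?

bin 1: place 6, 14 left
bin 1: place 5, 9 left
bin 2: place 11, 9 left
bin 3: place 11, 9 left
bin 4: place 13, 7 left
bin 5: place 12, 8 left
bin 6: place 13, 7 left
bin 6: place 1, 6 left
bin 6: place 1, 5 left
bin 7: place 11, 9 left
bin 7: place 4, 5 left
bin 8: place 14, 6 left

8 bins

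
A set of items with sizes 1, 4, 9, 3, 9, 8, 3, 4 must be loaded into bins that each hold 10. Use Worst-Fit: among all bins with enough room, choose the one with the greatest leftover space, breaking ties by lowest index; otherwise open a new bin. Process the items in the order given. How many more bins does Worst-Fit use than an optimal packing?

0

Worst-Fit: [1,4,3] [9] [9] [8] [3,4] → 5 bins.
Total size 41; any packing needs at least ⌈41/10⌉ = 5 bins.
So 5 is already optimal.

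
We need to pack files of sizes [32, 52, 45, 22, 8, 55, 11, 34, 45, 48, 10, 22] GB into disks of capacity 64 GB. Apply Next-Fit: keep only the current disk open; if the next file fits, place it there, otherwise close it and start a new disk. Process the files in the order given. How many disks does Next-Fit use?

9

32 GB → disk 1 (remaining 32 GB)
52 GB → disk 2 (remaining 12 GB)
45 GB → disk 3 (remaining 19 GB)
22 GB → disk 4 (remaining 42 GB)
8 GB → disk 4 (remaining 34 GB)
55 GB → disk 5 (remaining 9 GB)
11 GB → disk 6 (remaining 53 GB)
34 GB → disk 6 (remaining 19 GB)
45 GB → disk 7 (remaining 19 GB)
48 GB → disk 8 (remaining 16 GB)
10 GB → disk 8 (remaining 6 GB)
22 GB → disk 9 (remaining 42 GB)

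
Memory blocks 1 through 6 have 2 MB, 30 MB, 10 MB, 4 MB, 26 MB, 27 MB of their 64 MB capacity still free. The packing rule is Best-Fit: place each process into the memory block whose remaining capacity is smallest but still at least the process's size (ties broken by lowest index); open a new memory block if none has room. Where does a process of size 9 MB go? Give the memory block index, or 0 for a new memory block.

Memory blocks with room: memory block 2 (30 MB), memory block 3 (10 MB), memory block 5 (26 MB), memory block 6 (27 MB).
Tightest fit is memory block 3 with 10 MB free.

3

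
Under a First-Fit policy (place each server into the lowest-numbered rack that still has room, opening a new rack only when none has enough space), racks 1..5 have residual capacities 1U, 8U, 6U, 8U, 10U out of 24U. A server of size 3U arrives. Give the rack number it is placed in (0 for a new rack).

Racks with room: rack 2 (8U), rack 3 (6U), rack 4 (8U), rack 5 (10U).
The first with room is rack 2.

2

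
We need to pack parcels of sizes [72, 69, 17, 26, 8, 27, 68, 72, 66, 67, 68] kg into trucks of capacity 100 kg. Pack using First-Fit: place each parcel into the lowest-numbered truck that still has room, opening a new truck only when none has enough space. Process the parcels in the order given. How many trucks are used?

truck 1: place 72 kg, 28 kg left
truck 2: place 69 kg, 31 kg left
truck 1: place 17 kg, 11 kg left
truck 2: place 26 kg, 5 kg left
truck 1: place 8 kg, 3 kg left
truck 3: place 27 kg, 73 kg left
truck 3: place 68 kg, 5 kg left
truck 4: place 72 kg, 28 kg left
truck 5: place 66 kg, 34 kg left
truck 6: place 67 kg, 33 kg left
truck 7: place 68 kg, 32 kg left

7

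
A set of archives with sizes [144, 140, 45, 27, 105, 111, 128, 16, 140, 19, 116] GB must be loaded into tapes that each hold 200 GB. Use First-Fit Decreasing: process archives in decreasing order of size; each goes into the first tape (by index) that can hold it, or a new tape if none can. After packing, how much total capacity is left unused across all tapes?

409

Sorted descending: 144, 140, 140, 128, 116, 111, 105, 45, 27, 19, 16.
Put 144 GB in tape 1; 56 GB remain.
Put 140 GB in tape 2; 60 GB remain.
Put 140 GB in tape 3; 60 GB remain.
Put 128 GB in tape 4; 72 GB remain.
Put 116 GB in tape 5; 84 GB remain.
Put 111 GB in tape 6; 89 GB remain.
Put 105 GB in tape 7; 95 GB remain.
Put 45 GB in tape 1; 11 GB remain.
Put 27 GB in tape 2; 33 GB remain.
Put 19 GB in tape 2; 14 GB remain.
Put 16 GB in tape 3; 44 GB remain.
7 tapes × 200 GB = 1400 GB; used 991 GB; unused 409 GB.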